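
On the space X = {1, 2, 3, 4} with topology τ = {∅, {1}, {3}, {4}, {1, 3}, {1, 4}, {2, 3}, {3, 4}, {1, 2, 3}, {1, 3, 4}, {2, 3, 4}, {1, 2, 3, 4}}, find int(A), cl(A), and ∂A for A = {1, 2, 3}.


int(A) = {1, 2, 3}, cl(A) = {1, 2, 3}, ∂A = ∅.

Closed sets in (X, τ) are complements of opens:
  closed(X, τ) = {∅, {1}, {2}, {4}, {1, 2}, {1, 4}, {2, 3}, {2, 4}, {1, 2, 3}, {1, 2, 4}, {2, 3, 4}, {1, 2, 3, 4}}.
int(A) = ⋃ {U ∈ τ : U ⊆ A}. Opens contained in A: ∅, {1}, {3}, {1, 3}, {2, 3}, {1, 2, 3}.
Taking the union of these: int(A) = {1, 2, 3}.
cl(A) = ⋂ {C closed : A ⊆ C}. Closed sets containing A: {1, 2, 3}, {1, 2, 3, 4}.
Intersecting these: cl(A) = {1, 2, 3}.
∂A = cl(A) ∖ int(A) = {1, 2, 3} ∖ {1, 2, 3} = ∅.


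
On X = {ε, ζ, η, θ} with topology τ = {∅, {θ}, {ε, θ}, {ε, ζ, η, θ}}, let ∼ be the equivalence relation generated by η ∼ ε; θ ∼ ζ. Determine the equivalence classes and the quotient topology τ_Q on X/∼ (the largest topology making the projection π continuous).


X/∼ = {[ε=η], [ζ=θ]}; |τ_Q| = 2.

Equivalence classes: [ε=η], [ζ=θ].
Quotient map π: X → X/∼ sends ε ↦ [ε=η], ζ ↦ [ζ=θ], η ↦ [ε=η], θ ↦ [ζ=θ].
For each subset V ⊆ X/∼, compute π^{-1}(V) ⊆ X and check whether π^{-1}(V) ∈ τ. V is open in τ_Q iff π^{-1}(V) ∈ τ.
  V = {}: π^{-1}(V) = ∅ ∈ τ ✓.
  V = {[ε=η]}: π^{-1}(V) = {ε, η} ∉ τ ✗.
  V = {[ζ=θ]}: π^{-1}(V) = {ζ, θ} ∉ τ ✗.
  V = {[ε=η], [ζ=θ]}: π^{-1}(V) = {ε, ζ, η, θ} ∈ τ ✓.
Open sets in the quotient: τ_Q = {{}, {[ε=η], [ζ=θ]}} (2 elements).


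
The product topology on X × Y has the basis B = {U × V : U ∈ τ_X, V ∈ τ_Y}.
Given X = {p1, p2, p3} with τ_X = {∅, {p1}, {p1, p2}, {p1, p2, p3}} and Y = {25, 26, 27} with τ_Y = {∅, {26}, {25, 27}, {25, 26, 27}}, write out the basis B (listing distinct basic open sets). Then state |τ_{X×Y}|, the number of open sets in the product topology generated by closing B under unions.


Basis B = {∅ × ∅, {p1} × {26}, {p1} × {25, 27}, {p1, p2} × {26}, {p1} × {25, 26, 27}, {p1, p2, p3} × {26}, {p1, p2} × {25, 27}, {p1, p2} × {25, 26, 27}, {p1, p2, p3} × {25, 27}, {p1, p2, p3} × {25, 26, 27}}; |τ_{X×Y}| = 16.

Enumerate products U × V with U ∈ τ_X, V ∈ τ_Y (deduplicated):
  ∅ × ∅ = {} (∅)
  {p1} × {26} = {(p1,26)}
  {p1} × {25, 27} = {(p1,25), (p1,27)}
  {p1, p2} × {26} = {(p1,26), (p2,26)}
  {p1} × {25, 26, 27} = {(p1,25), (p1,26), (p1,27)}
  {p1, p2, p3} × {26} = {(p1,26), (p2,26), (p3,26)}
  {p1, p2} × {25, 27} = {(p1,25), (p1,27), (p2,25), (p2,27)}
  {p1, p2} × {25, 26, 27} = {(p1,25), (p1,26), (p1,27), (p2,25), (p2,26), (p2,27)}
  {p1, p2, p3} × {25, 27} = {(p1,25), (p1,27), (p2,25), (p2,27), (p3,25), (p3,27)}
  {p1, p2, p3} × {25, 26, 27} = {(p1,25), (p1,26), (p1,27), (p2,25), (p2,26), (p2,27), (p3,25), (p3,26), (p3,27)}
These 10 distinct sets form the basis B.
Close under arbitrary unions to get τ_{X×Y}; counting gives |τ_{X×Y}| = 16.


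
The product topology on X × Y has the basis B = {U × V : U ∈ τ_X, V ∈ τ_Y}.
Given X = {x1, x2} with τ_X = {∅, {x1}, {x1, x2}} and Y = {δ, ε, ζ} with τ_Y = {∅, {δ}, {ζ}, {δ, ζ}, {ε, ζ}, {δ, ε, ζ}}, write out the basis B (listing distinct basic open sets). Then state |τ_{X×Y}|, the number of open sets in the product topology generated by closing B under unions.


Basis B = {∅ × ∅, {x1} × {δ}, {x1} × {ζ}, {x1} × {δ, ζ}, {x1, x2} × {δ}, {x1} × {ε, ζ}, {x1, x2} × {ζ}, {x1} × {δ, ε, ζ}, {x1, x2} × {δ, ζ}, {x1, x2} × {ε, ζ}, {x1, x2} × {δ, ε, ζ}}; |τ_{X×Y}| = 18.

Enumerate products U × V with U ∈ τ_X, V ∈ τ_Y (deduplicated):
  ∅ × ∅ = {} (∅)
  {x1} × {δ} = {(x1,δ)}
  {x1} × {ζ} = {(x1,ζ)}
  {x1} × {δ, ζ} = {(x1,δ), (x1,ζ)}
  {x1, x2} × {δ} = {(x1,δ), (x2,δ)}
  {x1} × {ε, ζ} = {(x1,ε), (x1,ζ)}
  {x1, x2} × {ζ} = {(x1,ζ), (x2,ζ)}
  {x1} × {δ, ε, ζ} = {(x1,δ), (x1,ε), (x1,ζ)}
  {x1, x2} × {δ, ζ} = {(x1,δ), (x1,ζ), (x2,δ), (x2,ζ)}
  {x1, x2} × {ε, ζ} = {(x1,ε), (x1,ζ), (x2,ε), (x2,ζ)}
  {x1, x2} × {δ, ε, ζ} = {(x1,δ), (x1,ε), (x1,ζ), (x2,δ), (x2,ε), (x2,ζ)}
These 11 distinct sets form the basis B.
Close under arbitrary unions to get τ_{X×Y}; counting gives |τ_{X×Y}| = 18.


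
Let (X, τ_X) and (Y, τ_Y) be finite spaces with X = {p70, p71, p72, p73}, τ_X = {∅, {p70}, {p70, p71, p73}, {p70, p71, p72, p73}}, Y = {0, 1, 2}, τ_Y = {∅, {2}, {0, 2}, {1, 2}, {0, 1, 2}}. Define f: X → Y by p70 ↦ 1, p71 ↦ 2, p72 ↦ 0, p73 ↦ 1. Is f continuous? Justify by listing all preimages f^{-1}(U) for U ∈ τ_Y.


f is NOT continuous.

Compute f^{-1}(U) for each U ∈ τ_Y:
  U = ∅: f^{-1}(U) = ∅ ∈ τ_X ✓.
  U = {2}: f^{-1}(U) = {p71} ∉ τ_X ✗.
  U = {0, 2}: f^{-1}(U) = {p71, p72} ∉ τ_X ✗.
  U = {1, 2}: f^{-1}(U) = {p70, p71, p73} ∈ τ_X ✓.
  U = {0, 1, 2}: f^{-1}(U) = {p70, p71, p72, p73} ∈ τ_X ✓.
Found U = {2} with f^{-1}(U) = {p71} not in τ_X. Therefore f is NOT continuous.


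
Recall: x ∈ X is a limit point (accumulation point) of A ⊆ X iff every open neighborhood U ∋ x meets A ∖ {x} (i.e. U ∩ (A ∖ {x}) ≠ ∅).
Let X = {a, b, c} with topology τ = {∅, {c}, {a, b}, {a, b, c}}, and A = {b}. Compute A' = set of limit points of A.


A' = {a}

For each x ∈ X, list the open sets U ∈ τ with x ∈ U, then check whether U ∩ (A ∖ {x}) ≠ ∅ for every such U.
  x = a: opens ∋ x are {a, b}, {a, b, c}; each meets A ∖ {a}, so x IS a limit point.
  x = b: open {a, b} ∋ x has {a, b} ∩ (A ∖ {b}) = ∅, so x is NOT a limit point.
  x = c: open {c} ∋ x has {c} ∩ (A ∖ {c}) = ∅, so x is NOT a limit point.
Collecting: A' = {a}.


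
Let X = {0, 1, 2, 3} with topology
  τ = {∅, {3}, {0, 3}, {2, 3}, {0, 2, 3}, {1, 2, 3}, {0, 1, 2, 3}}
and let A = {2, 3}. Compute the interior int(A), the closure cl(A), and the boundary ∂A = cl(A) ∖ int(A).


int(A) = {2, 3}, cl(A) = {0, 1, 2, 3}, ∂A = {0, 1}.

Closed sets in (X, τ) are complements of opens:
  closed(X, τ) = {∅, {0}, {1}, {0, 1}, {1, 2}, {0, 1, 2}, {0, 1, 2, 3}}.
int(A) = ⋃ {U ∈ τ : U ⊆ A}. Opens contained in A: ∅, {3}, {2, 3}.
Taking the union of these: int(A) = {2, 3}.
cl(A) = ⋂ {C closed : A ⊆ C}. Closed sets containing A: {0, 1, 2, 3}.
Intersecting these: cl(A) = {0, 1, 2, 3}.
∂A = cl(A) ∖ int(A) = {0, 1, 2, 3} ∖ {2, 3} = {0, 1}.


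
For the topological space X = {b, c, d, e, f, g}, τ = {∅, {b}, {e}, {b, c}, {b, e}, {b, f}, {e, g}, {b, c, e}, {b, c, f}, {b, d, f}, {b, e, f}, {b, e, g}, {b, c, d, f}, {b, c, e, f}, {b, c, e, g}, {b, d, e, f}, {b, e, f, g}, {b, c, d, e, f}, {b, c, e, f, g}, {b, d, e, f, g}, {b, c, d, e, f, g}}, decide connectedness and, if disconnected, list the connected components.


(X, τ) is disconnected; components = [{e, g}, {b, c, d, f}].

Find clopen sets (U ∈ τ with X ∖ U ∈ τ):
  U = ∅, X ∖ U = {b, c, d, e, f, g} — both open, so U is clopen.
  U = {e, g}, X ∖ U = {b, c, d, f} — both open, so U is clopen.
  U = {b, c, d, f}, X ∖ U = {e, g} — both open, so U is clopen.
  U = {b, c, d, e, f, g}, X ∖ U = ∅ — both open, so U is clopen.
Nontrivial clopen(s) exist: e.g. {b, c, d, f}. So (X, τ) is disconnected.
Compute connected components by grouping points that agree on all clopens:
  component: {e, g}
  component: {b, c, d, f}


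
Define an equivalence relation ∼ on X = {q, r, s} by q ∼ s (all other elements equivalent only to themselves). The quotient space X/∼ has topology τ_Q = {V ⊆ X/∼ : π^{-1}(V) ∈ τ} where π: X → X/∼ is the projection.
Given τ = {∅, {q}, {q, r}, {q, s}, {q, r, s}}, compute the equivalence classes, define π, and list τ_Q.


X/∼ = {[q=s], [r]}; |τ_Q| = 3.

Equivalence classes: [q=s], [r].
Quotient map π: X → X/∼ sends q ↦ [q=s], r ↦ [r], s ↦ [q=s].
For each subset V ⊆ X/∼, compute π^{-1}(V) ⊆ X and check whether π^{-1}(V) ∈ τ. V is open in τ_Q iff π^{-1}(V) ∈ τ.
  V = {}: π^{-1}(V) = ∅ ∈ τ ✓.
  V = {[q=s]}: π^{-1}(V) = {q, s} ∈ τ ✓.
  V = {[r]}: π^{-1}(V) = {r} ∉ τ ✗.
  V = {[q=s], [r]}: π^{-1}(V) = {q, r, s} ∈ τ ✓.
Open sets in the quotient: τ_Q = {{}, {[q=s]}, {[q=s], [r]}} (3 elements).


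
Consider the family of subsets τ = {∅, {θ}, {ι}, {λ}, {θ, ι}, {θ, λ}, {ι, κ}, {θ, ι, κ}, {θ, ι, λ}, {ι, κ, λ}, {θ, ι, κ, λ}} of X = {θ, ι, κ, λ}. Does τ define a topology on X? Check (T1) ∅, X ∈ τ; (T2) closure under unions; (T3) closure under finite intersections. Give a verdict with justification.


τ is NOT a topology on X.

Axiom (T1): ∅ ∈ τ? Yes; X ∈ τ? Yes.
Axiom (T2/T3): check pairwise unions and intersections of members of τ.
Counterexample for (T2): {ι} ∪ {λ} = {ι, λ} ∉ τ. Therefore τ is NOT a topology.


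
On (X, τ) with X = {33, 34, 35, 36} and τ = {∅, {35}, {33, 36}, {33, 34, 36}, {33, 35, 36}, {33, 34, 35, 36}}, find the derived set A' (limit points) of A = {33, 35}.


A' = {34, 36}

For each x ∈ X, list the open sets U ∈ τ with x ∈ U, then check whether U ∩ (A ∖ {x}) ≠ ∅ for every such U.
  x = 33: open {33, 36} ∋ x has {33, 36} ∩ (A ∖ {33}) = ∅, so x is NOT a limit point.
  x = 34: opens ∋ x are {33, 34, 36}, {33, 34, 35, 36}; each meets A ∖ {34}, so x IS a limit point.
  x = 35: open {35} ∋ x has {35} ∩ (A ∖ {35}) = ∅, so x is NOT a limit point.
  x = 36: opens ∋ x are {33, 36}, {33, 34, 36}, {33, 35, 36}, {33, 34, 35, 36}; each meets A ∖ {36}, so x IS a limit point.
Collecting: A' = {34, 36}.


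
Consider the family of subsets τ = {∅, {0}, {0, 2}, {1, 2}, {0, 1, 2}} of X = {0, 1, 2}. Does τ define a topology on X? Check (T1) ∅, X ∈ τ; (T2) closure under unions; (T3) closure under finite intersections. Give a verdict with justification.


τ is NOT a topology on X.

Axiom (T1): ∅ ∈ τ? Yes; X ∈ τ? Yes.
Axiom (T2/T3): check pairwise unions and intersections of members of τ.
Counterexample for (T3): {0, 2} ∩ {1, 2} = {2} ∉ τ. Therefore τ is NOT a topology.


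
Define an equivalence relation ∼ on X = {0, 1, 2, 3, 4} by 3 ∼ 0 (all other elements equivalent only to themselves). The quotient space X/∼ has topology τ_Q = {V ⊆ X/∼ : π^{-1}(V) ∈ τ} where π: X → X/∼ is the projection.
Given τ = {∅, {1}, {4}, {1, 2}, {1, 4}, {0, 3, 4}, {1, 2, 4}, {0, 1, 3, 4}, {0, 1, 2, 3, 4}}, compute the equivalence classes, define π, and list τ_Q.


X/∼ = {[0=3], [1], [2], [4]}; |τ_Q| = 9.

Equivalence classes: [0=3], [1], [2], [4].
Quotient map π: X → X/∼ sends 0 ↦ [0=3], 1 ↦ [1], 2 ↦ [2], 3 ↦ [0=3], 4 ↦ [4].
For each subset V ⊆ X/∼, compute π^{-1}(V) ⊆ X and check whether π^{-1}(V) ∈ τ. V is open in τ_Q iff π^{-1}(V) ∈ τ.
  V = {}: π^{-1}(V) = ∅ ∈ τ ✓.
  V = {[0=3]}: π^{-1}(V) = {0, 3} ∉ τ ✗.
  V = {[1]}: π^{-1}(V) = {1} ∈ τ ✓.
  V = {[0=3], [1]}: π^{-1}(V) = {0, 1, 3} ∉ τ ✗.
  V = {[2]}: π^{-1}(V) = {2} ∉ τ ✗.
  V = {[0=3], [2]}: π^{-1}(V) = {0, 2, 3} ∉ τ ✗.
  V = {[1], [2]}: π^{-1}(V) = {1, 2} ∈ τ ✓.
  V = {[0=3], [1], [2]}: π^{-1}(V) = {0, 1, 2, 3} ∉ τ ✗.
  V = {[4]}: π^{-1}(V) = {4} ∈ τ ✓.
  V = {[0=3], [4]}: π^{-1}(V) = {0, 3, 4} ∈ τ ✓.
  V = {[1], [4]}: π^{-1}(V) = {1, 4} ∈ τ ✓.
  V = {[0=3], [1], [4]}: π^{-1}(V) = {0, 1, 3, 4} ∈ τ ✓.
  V = {[2], [4]}: π^{-1}(V) = {2, 4} ∉ τ ✗.
  V = {[0=3], [2], [4]}: π^{-1}(V) = {0, 2, 3, 4} ∉ τ ✗.
  V = {[1], [2], [4]}: π^{-1}(V) = {1, 2, 4} ∈ τ ✓.
  V = {[0=3], [1], [2], [4]}: π^{-1}(V) = {0, 1, 2, 3, 4} ∈ τ ✓.
Open sets in the quotient: τ_Q = {{}, {[1]}, {[1], [2]}, {[4]}, {[0=3], [4]}, {[1], [4]}, {[0=3], [1], [4]}, {[1], [2], [4]}, {[0=3], [1], [2], [4]}} (9 elements).


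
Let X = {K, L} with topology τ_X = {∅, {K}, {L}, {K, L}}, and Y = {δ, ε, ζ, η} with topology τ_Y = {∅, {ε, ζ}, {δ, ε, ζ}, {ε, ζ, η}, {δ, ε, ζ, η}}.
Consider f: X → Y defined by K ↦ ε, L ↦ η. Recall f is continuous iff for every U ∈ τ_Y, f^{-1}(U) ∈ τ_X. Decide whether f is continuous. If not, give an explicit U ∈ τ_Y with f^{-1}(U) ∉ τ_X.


f IS continuous.

Compute f^{-1}(U) for each U ∈ τ_Y:
  U = ∅: f^{-1}(U) = ∅ ∈ τ_X ✓.
  U = {ε, ζ}: f^{-1}(U) = {K} ∈ τ_X ✓.
  U = {δ, ε, ζ}: f^{-1}(U) = {K} ∈ τ_X ✓.
  U = {ε, ζ, η}: f^{-1}(U) = {K, L} ∈ τ_X ✓.
  U = {δ, ε, ζ, η}: f^{-1}(U) = {K, L} ∈ τ_X ✓.
Every preimage lies in τ_X, so f IS continuous.


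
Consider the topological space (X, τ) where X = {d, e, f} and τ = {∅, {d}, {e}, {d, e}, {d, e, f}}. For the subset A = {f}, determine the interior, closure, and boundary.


int(A) = ∅, cl(A) = {f}, ∂A = {f}.

Closed sets in (X, τ) are complements of opens:
  closed(X, τ) = {∅, {f}, {d, f}, {e, f}, {d, e, f}}.
int(A) = ⋃ {U ∈ τ : U ⊆ A}. Opens contained in A: ∅.
Taking the union of these: int(A) = ∅.
cl(A) = ⋂ {C closed : A ⊆ C}. Closed sets containing A: {f}, {d, f}, {e, f}, {d, e, f}.
Intersecting these: cl(A) = {f}.
∂A = cl(A) ∖ int(A) = {f} ∖ ∅ = {f}.


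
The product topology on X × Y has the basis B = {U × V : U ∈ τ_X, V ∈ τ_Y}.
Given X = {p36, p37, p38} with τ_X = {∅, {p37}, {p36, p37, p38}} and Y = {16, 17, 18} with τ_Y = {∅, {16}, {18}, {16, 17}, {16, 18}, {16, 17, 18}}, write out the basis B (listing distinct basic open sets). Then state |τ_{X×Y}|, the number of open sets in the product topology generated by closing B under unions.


Basis B = {∅ × ∅, {p37} × {16}, {p37} × {18}, {p37} × {16, 17}, {p37} × {16, 18}, {p36, p37, p38} × {16}, {p36, p37, p38} × {18}, {p37} × {16, 17, 18}, {p36, p37, p38} × {16, 17}, {p36, p37, p38} × {16, 18}, {p36, p37, p38} × {16, 17, 18}}; |τ_{X×Y}| = 18.

Enumerate products U × V with U ∈ τ_X, V ∈ τ_Y (deduplicated):
  ∅ × ∅ = {} (∅)
  {p37} × {16} = {(p37,16)}
  {p37} × {18} = {(p37,18)}
  {p37} × {16, 17} = {(p37,16), (p37,17)}
  {p37} × {16, 18} = {(p37,16), (p37,18)}
  {p36, p37, p38} × {16} = {(p36,16), (p37,16), (p38,16)}
  {p36, p37, p38} × {18} = {(p36,18), (p37,18), (p38,18)}
  {p37} × {16, 17, 18} = {(p37,16), (p37,17), (p37,18)}
  {p36, p37, p38} × {16, 17} = {(p36,16), (p36,17), (p37,16), (p37,17), (p38,16), (p38,17)}
  {p36, p37, p38} × {16, 18} = {(p36,16), (p36,18), (p37,16), (p37,18), (p38,16), (p38,18)}
  {p36, p37, p38} × {16, 17, 18} = {(p36,16), (p36,17), (p36,18), (p37,16), (p37,17), (p37,18), (p38,16), (p38,17), (p38,18)}
These 11 distinct sets form the basis B.
Close under arbitrary unions to get τ_{X×Y}; counting gives |τ_{X×Y}| = 18.


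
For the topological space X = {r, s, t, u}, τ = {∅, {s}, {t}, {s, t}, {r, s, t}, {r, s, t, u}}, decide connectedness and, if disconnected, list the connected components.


(X, τ) is connected.

Find clopen sets (U ∈ τ with X ∖ U ∈ τ):
  U = ∅, X ∖ U = {r, s, t, u} — both open, so U is clopen.
  U = {r, s, t, u}, X ∖ U = ∅ — both open, so U is clopen.
Only trivial clopens (∅ and X) exist, so (X, τ) is connected.
Compute connected components by grouping points that agree on all clopens:
  component: {r, s, t, u}


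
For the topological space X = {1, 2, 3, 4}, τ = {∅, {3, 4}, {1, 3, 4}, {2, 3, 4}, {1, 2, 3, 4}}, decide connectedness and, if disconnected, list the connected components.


(X, τ) is connected.

Find clopen sets (U ∈ τ with X ∖ U ∈ τ):
  U = ∅, X ∖ U = {1, 2, 3, 4} — both open, so U is clopen.
  U = {1, 2, 3, 4}, X ∖ U = ∅ — both open, so U is clopen.
Only trivial clopens (∅ and X) exist, so (X, τ) is connected.
Compute connected components by grouping points that agree on all clopens:
  component: {1, 2, 3, 4}


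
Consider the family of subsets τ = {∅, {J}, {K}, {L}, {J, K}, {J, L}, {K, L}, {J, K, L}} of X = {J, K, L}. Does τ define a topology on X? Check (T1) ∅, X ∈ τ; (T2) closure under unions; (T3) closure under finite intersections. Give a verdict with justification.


τ IS a topology on X.

Axiom (T1): ∅ ∈ τ? Yes; X ∈ τ? Yes.
Axiom (T2/T3): check pairwise unions and intersections of members of τ.
All pairwise intersections and unions checked — each lies in τ. Therefore τ satisfies (T1), (T2), (T3): it IS a topology on X.


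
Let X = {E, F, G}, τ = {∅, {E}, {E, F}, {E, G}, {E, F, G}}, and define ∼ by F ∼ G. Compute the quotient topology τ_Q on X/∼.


X/∼ = {[E], [F=G]}; |τ_Q| = 3.

Equivalence classes: [E], [F=G].
Quotient map π: X → X/∼ sends E ↦ [E], F ↦ [F=G], G ↦ [F=G].
For each subset V ⊆ X/∼, compute π^{-1}(V) ⊆ X and check whether π^{-1}(V) ∈ τ. V is open in τ_Q iff π^{-1}(V) ∈ τ.
  V = {}: π^{-1}(V) = ∅ ∈ τ ✓.
  V = {[E]}: π^{-1}(V) = {E} ∈ τ ✓.
  V = {[F=G]}: π^{-1}(V) = {F, G} ∉ τ ✗.
  V = {[E], [F=G]}: π^{-1}(V) = {E, F, G} ∈ τ ✓.
Open sets in the quotient: τ_Q = {{}, {[E]}, {[E], [F=G]}} (3 elements).


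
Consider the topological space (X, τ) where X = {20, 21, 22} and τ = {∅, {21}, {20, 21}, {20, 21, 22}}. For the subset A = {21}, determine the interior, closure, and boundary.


int(A) = {21}, cl(A) = {20, 21, 22}, ∂A = {20, 22}.

Closed sets in (X, τ) are complements of opens:
  closed(X, τ) = {∅, {22}, {20, 22}, {20, 21, 22}}.
int(A) = ⋃ {U ∈ τ : U ⊆ A}. Opens contained in A: ∅, {21}.
Taking the union of these: int(A) = {21}.
cl(A) = ⋂ {C closed : A ⊆ C}. Closed sets containing A: {20, 21, 22}.
Intersecting these: cl(A) = {20, 21, 22}.
∂A = cl(A) ∖ int(A) = {20, 21, 22} ∖ {21} = {20, 22}.


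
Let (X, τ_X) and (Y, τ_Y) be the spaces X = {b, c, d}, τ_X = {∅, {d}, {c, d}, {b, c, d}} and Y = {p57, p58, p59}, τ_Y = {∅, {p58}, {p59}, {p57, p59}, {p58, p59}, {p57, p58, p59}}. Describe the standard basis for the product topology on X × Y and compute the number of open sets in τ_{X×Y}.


Basis B = {∅ × ∅, {d} × {p58}, {d} × {p59}, {c, d} × {p58}, {c, d} × {p59}, {d} × {p57, p59}, {d} × {p58, p59}, {b, c, d} × {p58}, {b, c, d} × {p59}, {d} × {p57, p58, p59}, {c, d} × {p57, p59}, {c, d} × {p58, p59}, {b, c, d} × {p57, p59}, {b, c, d} × {p58, p59}, {c, d} × {p57, p58, p59}, {b, c, d} × {p57, p58, p59}}; |τ_{X×Y}| = 40.

Enumerate products U × V with U ∈ τ_X, V ∈ τ_Y (deduplicated):
  ∅ × ∅ = {} (∅)
  {d} × {p58} = {(d,p58)}
  {d} × {p59} = {(d,p59)}
  {c, d} × {p58} = {(c,p58), (d,p58)}
  {c, d} × {p59} = {(c,p59), (d,p59)}
  {d} × {p57, p59} = {(d,p57), (d,p59)}
  {d} × {p58, p59} = {(d,p58), (d,p59)}
  {b, c, d} × {p58} = {(b,p58), (c,p58), (d,p58)}
  {b, c, d} × {p59} = {(b,p59), (c,p59), (d,p59)}
  {d} × {p57, p58, p59} = {(d,p57), (d,p58), (d,p59)}
  {c, d} × {p57, p59} = {(c,p57), (c,p59), (d,p57), (d,p59)}
  {c, d} × {p58, p59} = {(c,p58), (c,p59), (d,p58), (d,p59)}
  {b, c, d} × {p57, p59} = {(b,p57), (b,p59), (c,p57), (c,p59), (d,p57), (d,p59)}
  {b, c, d} × {p58, p59} = {(b,p58), (b,p59), (c,p58), (c,p59), (d,p58), (d,p59)}
  {c, d} × {p57, p58, p59} = {(c,p57), (c,p58), (c,p59), (d,p57), (d,p58), (d,p59)}
  {b, c, d} × {p57, p58, p59} = {(b,p57), (b,p58), (b,p59), (c,p57), (c,p58), (c,p59), (d,p57), (d,p58), (d,p59)}
These 16 distinct sets form the basis B.
Close under arbitrary unions to get τ_{X×Y}; counting gives |τ_{X×Y}| = 40.


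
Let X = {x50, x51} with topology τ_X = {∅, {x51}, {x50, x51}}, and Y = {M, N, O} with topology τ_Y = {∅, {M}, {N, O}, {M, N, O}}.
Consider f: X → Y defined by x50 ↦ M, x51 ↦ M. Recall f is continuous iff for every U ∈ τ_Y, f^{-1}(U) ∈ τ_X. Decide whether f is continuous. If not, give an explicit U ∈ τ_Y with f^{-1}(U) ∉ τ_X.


f IS continuous.

Compute f^{-1}(U) for each U ∈ τ_Y:
  U = ∅: f^{-1}(U) = ∅ ∈ τ_X ✓.
  U = {M}: f^{-1}(U) = {x50, x51} ∈ τ_X ✓.
  U = {N, O}: f^{-1}(U) = ∅ ∈ τ_X ✓.
  U = {M, N, O}: f^{-1}(U) = {x50, x51} ∈ τ_X ✓.
Every preimage lies in τ_X, so f IS continuous.


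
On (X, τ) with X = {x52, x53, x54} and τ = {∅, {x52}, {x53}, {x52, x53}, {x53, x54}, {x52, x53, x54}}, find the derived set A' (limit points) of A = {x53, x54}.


A' = {x54}

For each x ∈ X, list the open sets U ∈ τ with x ∈ U, then check whether U ∩ (A ∖ {x}) ≠ ∅ for every such U.
  x = x52: open {x52} ∋ x has {x52} ∩ (A ∖ {x52}) = ∅, so x is NOT a limit point.
  x = x53: open {x53} ∋ x has {x53} ∩ (A ∖ {x53}) = ∅, so x is NOT a limit point.
  x = x54: opens ∋ x are {x53, x54}, {x52, x53, x54}; each meets A ∖ {x54}, so x IS a limit point.
Collecting: A' = {x54}.


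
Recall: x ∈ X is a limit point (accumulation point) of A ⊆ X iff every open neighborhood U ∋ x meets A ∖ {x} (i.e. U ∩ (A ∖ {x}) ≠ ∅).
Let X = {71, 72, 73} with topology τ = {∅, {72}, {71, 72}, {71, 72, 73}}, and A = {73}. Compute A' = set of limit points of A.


A' = ∅

For each x ∈ X, list the open sets U ∈ τ with x ∈ U, then check whether U ∩ (A ∖ {x}) ≠ ∅ for every such U.
  x = 71: open {71, 72} ∋ x has {71, 72} ∩ (A ∖ {71}) = ∅, so x is NOT a limit point.
  x = 72: open {72} ∋ x has {72} ∩ (A ∖ {72}) = ∅, so x is NOT a limit point.
  x = 73: open {71, 72, 73} ∋ x has {71, 72, 73} ∩ (A ∖ {73}) = ∅, so x is NOT a limit point.
Collecting: A' = ∅.


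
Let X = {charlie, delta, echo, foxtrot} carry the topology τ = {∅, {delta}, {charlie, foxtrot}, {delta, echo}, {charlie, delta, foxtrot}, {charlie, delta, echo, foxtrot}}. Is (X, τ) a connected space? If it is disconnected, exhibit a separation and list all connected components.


(X, τ) is disconnected; components = [{charlie, foxtrot}, {delta, echo}].

Find clopen sets (U ∈ τ with X ∖ U ∈ τ):
  U = ∅, X ∖ U = {charlie, delta, echo, foxtrot} — both open, so U is clopen.
  U = {charlie, foxtrot}, X ∖ U = {delta, echo} — both open, so U is clopen.
  U = {delta, echo}, X ∖ U = {charlie, foxtrot} — both open, so U is clopen.
  U = {charlie, delta, echo, foxtrot}, X ∖ U = ∅ — both open, so U is clopen.
Nontrivial clopen(s) exist: e.g. {delta, echo}. So (X, τ) is disconnected.
Compute connected components by grouping points that agree on all clopens:
  component: {charlie, foxtrot}
  component: {delta, echo}


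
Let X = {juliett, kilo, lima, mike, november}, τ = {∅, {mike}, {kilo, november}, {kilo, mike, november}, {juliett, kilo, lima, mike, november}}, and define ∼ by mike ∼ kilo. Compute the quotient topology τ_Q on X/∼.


X/∼ = {[juliett], [kilo=mike], [lima], [november]}; |τ_Q| = 3.

Equivalence classes: [juliett], [kilo=mike], [lima], [november].
Quotient map π: X → X/∼ sends juliett ↦ [juliett], kilo ↦ [kilo=mike], lima ↦ [lima], mike ↦ [kilo=mike], november ↦ [november].
For each subset V ⊆ X/∼, compute π^{-1}(V) ⊆ X and check whether π^{-1}(V) ∈ τ. V is open in τ_Q iff π^{-1}(V) ∈ τ.
  V = {}: π^{-1}(V) = ∅ ∈ τ ✓.
  V = {[juliett]}: π^{-1}(V) = {juliett} ∉ τ ✗.
  V = {[kilo=mike]}: π^{-1}(V) = {kilo, mike} ∉ τ ✗.
  V = {[juliett], [kilo=mike]}: π^{-1}(V) = {juliett, kilo, mike} ∉ τ ✗.
  V = {[lima]}: π^{-1}(V) = {lima} ∉ τ ✗.
  V = {[juliett], [lima]}: π^{-1}(V) = {juliett, lima} ∉ τ ✗.
  V = {[kilo=mike], [lima]}: π^{-1}(V) = {kilo, lima, mike} ∉ τ ✗.
  V = {[juliett], [kilo=mike], [lima]}: π^{-1}(V) = {juliett, kilo, lima, mike} ∉ τ ✗.
  V = {[november]}: π^{-1}(V) = {november} ∉ τ ✗.
  V = {[juliett], [november]}: π^{-1}(V) = {juliett, november} ∉ τ ✗.
  V = {[kilo=mike], [november]}: π^{-1}(V) = {kilo, mike, november} ∈ τ ✓.
  V = {[juliett], [kilo=mike], [november]}: π^{-1}(V) = {juliett, kilo, mike, november} ∉ τ ✗.
  V = {[lima], [november]}: π^{-1}(V) = {lima, november} ∉ τ ✗.
  V = {[juliett], [lima], [november]}: π^{-1}(V) = {juliett, lima, november} ∉ τ ✗.
  V = {[kilo=mike], [lima], [november]}: π^{-1}(V) = {kilo, lima, mike, november} ∉ τ ✗.
  V = {[juliett], [kilo=mike], [lima], [november]}: π^{-1}(V) = {juliett, kilo, lima, mike, november} ∈ τ ✓.
Open sets in the quotient: τ_Q = {{}, {[kilo=mike], [november]}, {[juliett], [kilo=mike], [lima], [november]}} (3 elements).


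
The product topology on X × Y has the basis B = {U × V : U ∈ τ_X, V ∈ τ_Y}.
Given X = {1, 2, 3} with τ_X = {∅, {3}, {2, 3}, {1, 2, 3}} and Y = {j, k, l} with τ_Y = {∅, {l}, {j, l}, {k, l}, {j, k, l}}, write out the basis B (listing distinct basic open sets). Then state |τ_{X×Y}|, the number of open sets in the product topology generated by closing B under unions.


Basis B = {∅ × ∅, {3} × {l}, {2, 3} × {l}, {3} × {j, l}, {3} × {k, l}, {1, 2, 3} × {l}, {3} × {j, k, l}, {2, 3} × {j, l}, {2, 3} × {k, l}, {1, 2, 3} × {j, l}, {1, 2, 3} × {k, l}, {2, 3} × {j, k, l}, {1, 2, 3} × {j, k, l}}; |τ_{X×Y}| = 30.

Enumerate products U × V with U ∈ τ_X, V ∈ τ_Y (deduplicated):
  ∅ × ∅ = {} (∅)
  {3} × {l} = {(3,l)}
  {2, 3} × {l} = {(2,l), (3,l)}
  {3} × {j, l} = {(3,j), (3,l)}
  {3} × {k, l} = {(3,k), (3,l)}
  {1, 2, 3} × {l} = {(1,l), (2,l), (3,l)}
  {3} × {j, k, l} = {(3,j), (3,k), (3,l)}
  {2, 3} × {j, l} = {(2,j), (2,l), (3,j), (3,l)}
  {2, 3} × {k, l} = {(2,k), (2,l), (3,k), (3,l)}
  {1, 2, 3} × {j, l} = {(1,j), (1,l), (2,j), (2,l), (3,j), (3,l)}
  {1, 2, 3} × {k, l} = {(1,k), (1,l), (2,k), (2,l), (3,k), (3,l)}
  {2, 3} × {j, k, l} = {(2,j), (2,k), (2,l), (3,j), (3,k), (3,l)}
  {1, 2, 3} × {j, k, l} = {(1,j), (1,k), (1,l), (2,j), (2,k), (2,l), (3,j), (3,k), (3,l)}
These 13 distinct sets form the basis B.
Close under arbitrary unions to get τ_{X×Y}; counting gives |τ_{X×Y}| = 30.


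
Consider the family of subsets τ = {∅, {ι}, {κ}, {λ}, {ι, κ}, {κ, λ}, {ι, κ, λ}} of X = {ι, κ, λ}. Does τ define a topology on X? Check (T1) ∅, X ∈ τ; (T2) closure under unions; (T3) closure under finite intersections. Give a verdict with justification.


τ is NOT a topology on X.

Axiom (T1): ∅ ∈ τ? Yes; X ∈ τ? Yes.
Axiom (T2/T3): check pairwise unions and intersections of members of τ.
Counterexample for (T2): {ι} ∪ {λ} = {ι, λ} ∉ τ. Therefore τ is NOT a topology.


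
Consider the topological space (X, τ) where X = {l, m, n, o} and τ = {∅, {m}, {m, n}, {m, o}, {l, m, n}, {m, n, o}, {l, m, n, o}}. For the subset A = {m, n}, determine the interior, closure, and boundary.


int(A) = {m, n}, cl(A) = {l, m, n, o}, ∂A = {l, o}.

Closed sets in (X, τ) are complements of opens:
  closed(X, τ) = {∅, {l}, {o}, {l, n}, {l, o}, {l, n, o}, {l, m, n, o}}.
int(A) = ⋃ {U ∈ τ : U ⊆ A}. Opens contained in A: ∅, {m}, {m, n}.
Taking the union of these: int(A) = {m, n}.
cl(A) = ⋂ {C closed : A ⊆ C}. Closed sets containing A: {l, m, n, o}.
Intersecting these: cl(A) = {l, m, n, o}.
∂A = cl(A) ∖ int(A) = {l, m, n, o} ∖ {m, n} = {l, o}.


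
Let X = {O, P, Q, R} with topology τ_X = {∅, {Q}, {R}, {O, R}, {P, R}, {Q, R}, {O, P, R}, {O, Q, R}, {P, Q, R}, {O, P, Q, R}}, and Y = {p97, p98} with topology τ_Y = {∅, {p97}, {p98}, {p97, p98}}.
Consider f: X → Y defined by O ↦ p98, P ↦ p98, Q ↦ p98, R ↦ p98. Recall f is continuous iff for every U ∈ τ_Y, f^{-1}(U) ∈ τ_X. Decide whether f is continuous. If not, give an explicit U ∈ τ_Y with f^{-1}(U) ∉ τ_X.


f IS continuous.

Compute f^{-1}(U) for each U ∈ τ_Y:
  U = ∅: f^{-1}(U) = ∅ ∈ τ_X ✓.
  U = {p97}: f^{-1}(U) = ∅ ∈ τ_X ✓.
  U = {p98}: f^{-1}(U) = {O, P, Q, R} ∈ τ_X ✓.
  U = {p97, p98}: f^{-1}(U) = {O, P, Q, R} ∈ τ_X ✓.
Every preimage lies in τ_X, so f IS continuous.


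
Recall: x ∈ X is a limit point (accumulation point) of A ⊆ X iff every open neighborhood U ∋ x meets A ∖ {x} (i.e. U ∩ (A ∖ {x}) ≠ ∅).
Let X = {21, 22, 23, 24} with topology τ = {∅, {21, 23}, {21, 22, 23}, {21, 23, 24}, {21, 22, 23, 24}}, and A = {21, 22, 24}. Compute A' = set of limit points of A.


A' = {22, 23, 24}

For each x ∈ X, list the open sets U ∈ τ with x ∈ U, then check whether U ∩ (A ∖ {x}) ≠ ∅ for every such U.
  x = 21: open {21, 23} ∋ x has {21, 23} ∩ (A ∖ {21}) = ∅, so x is NOT a limit point.
  x = 22: opens ∋ x are {21, 22, 23}, {21, 22, 23, 24}; each meets A ∖ {22}, so x IS a limit point.
  x = 23: opens ∋ x are {21, 23}, {21, 22, 23}, {21, 23, 24}, {21, 22, 23, 24}; each meets A ∖ {23}, so x IS a limit point.
  x = 24: opens ∋ x are {21, 23, 24}, {21, 22, 23, 24}; each meets A ∖ {24}, so x IS a limit point.
Collecting: A' = {22, 23, 24}.


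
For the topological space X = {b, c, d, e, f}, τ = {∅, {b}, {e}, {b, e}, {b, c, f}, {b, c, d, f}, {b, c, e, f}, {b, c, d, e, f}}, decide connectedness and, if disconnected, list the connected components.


(X, τ) is disconnected; components = [{e}, {b, c, d, f}].

Find clopen sets (U ∈ τ with X ∖ U ∈ τ):
  U = ∅, X ∖ U = {b, c, d, e, f} — both open, so U is clopen.
  U = {e}, X ∖ U = {b, c, d, f} — both open, so U is clopen.
  U = {b, c, d, f}, X ∖ U = {e} — both open, so U is clopen.
  U = {b, c, d, e, f}, X ∖ U = ∅ — both open, so U is clopen.
Nontrivial clopen(s) exist: e.g. {e}. So (X, τ) is disconnected.
Compute connected components by grouping points that agree on all clopens:
  component: {e}
  component: {b, c, d, f}


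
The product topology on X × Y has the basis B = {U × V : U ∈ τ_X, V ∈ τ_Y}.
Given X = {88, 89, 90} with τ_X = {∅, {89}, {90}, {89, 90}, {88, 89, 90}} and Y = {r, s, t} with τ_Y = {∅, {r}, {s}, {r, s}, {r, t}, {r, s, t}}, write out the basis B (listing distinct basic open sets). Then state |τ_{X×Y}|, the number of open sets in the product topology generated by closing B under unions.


Basis B = {∅ × ∅, {89} × {r}, {89} × {s}, {90} × {r}, {90} × {s}, {89} × {r, s}, {89} × {r, t}, {89, 90} × {r}, {89, 90} × {s}, {90} × {r, s}, {90} × {r, t}, {88, 89, 90} × {r}, {88, 89, 90} × {s}, {89} × {r, s, t}, {90} × {r, s, t}, {89, 90} × {r, s}, {89, 90} × {r, t}, {88, 89, 90} × {r, s}, {88, 89, 90} × {r, t}, {89, 90} × {r, s, t}, {88, 89, 90} × {r, s, t}}; |τ_{X×Y}| = 70.

Enumerate products U × V with U ∈ τ_X, V ∈ τ_Y (deduplicated):
  ∅ × ∅ = {} (∅)
  {89} × {r} = {(89,r)}
  {89} × {s} = {(89,s)}
  {90} × {r} = {(90,r)}
  {90} × {s} = {(90,s)}
  {89} × {r, s} = {(89,r), (89,s)}
  {89} × {r, t} = {(89,r), (89,t)}
  {89, 90} × {r} = {(89,r), (90,r)}
  {89, 90} × {s} = {(89,s), (90,s)}
  {90} × {r, s} = {(90,r), (90,s)}
  {90} × {r, t} = {(90,r), (90,t)}
  {88, 89, 90} × {r} = {(88,r), (89,r), (90,r)}
  {88, 89, 90} × {s} = {(88,s), (89,s), (90,s)}
  {89} × {r, s, t} = {(89,r), (89,s), (89,t)}
  {90} × {r, s, t} = {(90,r), (90,s), (90,t)}
  {89, 90} × {r, s} = {(89,r), (89,s), (90,r), (90,s)}
  {89, 90} × {r, t} = {(89,r), (89,t), (90,r), (90,t)}
  {88, 89, 90} × {r, s} = {(88,r), (88,s), (89,r), (89,s), (90,r), (90,s)}
  {88, 89, 90} × {r, t} = {(88,r), (88,t), (89,r), (89,t), (90,r), (90,t)}
  {89, 90} × {r, s, t} = {(89,r), (89,s), (89,t), (90,r), (90,s), (90,t)}
  {88, 89, 90} × {r, s, t} = {(88,r), (88,s), (88,t), (89,r), (89,s), (89,t), (90,r), (90,s), (90,t)}
These 21 distinct sets form the basis B.
Close under arbitrary unions to get τ_{X×Y}; counting gives |τ_{X×Y}| = 70.


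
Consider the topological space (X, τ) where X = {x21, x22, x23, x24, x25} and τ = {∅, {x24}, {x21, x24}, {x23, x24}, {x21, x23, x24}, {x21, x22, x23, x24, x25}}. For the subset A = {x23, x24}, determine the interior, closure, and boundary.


int(A) = {x23, x24}, cl(A) = {x21, x22, x23, x24, x25}, ∂A = {x21, x22, x25}.

Closed sets in (X, τ) are complements of opens:
  closed(X, τ) = {∅, {x22, x25}, {x21, x22, x25}, {x22, x23, x25}, {x21, x22, x23, x25}, {x21, x22, x23, x24, x25}}.
int(A) = ⋃ {U ∈ τ : U ⊆ A}. Opens contained in A: ∅, {x24}, {x23, x24}.
Taking the union of these: int(A) = {x23, x24}.
cl(A) = ⋂ {C closed : A ⊆ C}. Closed sets containing A: {x21, x22, x23, x24, x25}.
Intersecting these: cl(A) = {x21, x22, x23, x24, x25}.
∂A = cl(A) ∖ int(A) = {x21, x22, x23, x24, x25} ∖ {x23, x24} = {x21, x22, x25}.


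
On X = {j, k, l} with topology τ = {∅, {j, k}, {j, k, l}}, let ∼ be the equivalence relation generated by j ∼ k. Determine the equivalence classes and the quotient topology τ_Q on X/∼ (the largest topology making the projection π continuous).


X/∼ = {[j=k], [l]}; |τ_Q| = 3.

Equivalence classes: [j=k], [l].
Quotient map π: X → X/∼ sends j ↦ [j=k], k ↦ [j=k], l ↦ [l].
For each subset V ⊆ X/∼, compute π^{-1}(V) ⊆ X and check whether π^{-1}(V) ∈ τ. V is open in τ_Q iff π^{-1}(V) ∈ τ.
  V = {}: π^{-1}(V) = ∅ ∈ τ ✓.
  V = {[j=k]}: π^{-1}(V) = {j, k} ∈ τ ✓.
  V = {[l]}: π^{-1}(V) = {l} ∉ τ ✗.
  V = {[j=k], [l]}: π^{-1}(V) = {j, k, l} ∈ τ ✓.
Open sets in the quotient: τ_Q = {{}, {[j=k]}, {[j=k], [l]}} (3 elements).


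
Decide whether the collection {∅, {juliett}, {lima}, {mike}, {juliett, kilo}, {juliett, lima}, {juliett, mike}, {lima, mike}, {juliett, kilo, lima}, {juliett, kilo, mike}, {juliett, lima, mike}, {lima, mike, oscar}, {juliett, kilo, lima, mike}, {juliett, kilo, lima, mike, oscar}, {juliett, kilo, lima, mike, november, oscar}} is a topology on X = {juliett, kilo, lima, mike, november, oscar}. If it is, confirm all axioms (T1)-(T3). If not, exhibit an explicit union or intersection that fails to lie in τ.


τ is NOT a topology on X.

Axiom (T1): ∅ ∈ τ? Yes; X ∈ τ? Yes.
Axiom (T2/T3): check pairwise unions and intersections of members of τ.
Counterexample for (T2): {juliett} ∪ {lima, mike, oscar} = {juliett, lima, mike, oscar} ∉ τ. Therefore τ is NOT a topology.


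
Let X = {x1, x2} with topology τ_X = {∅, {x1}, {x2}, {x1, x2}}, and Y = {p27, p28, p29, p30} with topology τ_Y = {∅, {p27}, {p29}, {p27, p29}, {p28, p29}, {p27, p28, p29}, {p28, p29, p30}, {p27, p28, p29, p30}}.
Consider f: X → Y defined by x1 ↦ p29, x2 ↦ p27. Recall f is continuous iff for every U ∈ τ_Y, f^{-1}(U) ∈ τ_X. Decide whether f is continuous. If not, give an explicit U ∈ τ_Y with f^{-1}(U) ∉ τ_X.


f IS continuous.

Compute f^{-1}(U) for each U ∈ τ_Y:
  U = ∅: f^{-1}(U) = ∅ ∈ τ_X ✓.
  U = {p27}: f^{-1}(U) = {x2} ∈ τ_X ✓.
  U = {p29}: f^{-1}(U) = {x1} ∈ τ_X ✓.
  U = {p27, p29}: f^{-1}(U) = {x1, x2} ∈ τ_X ✓.
  U = {p28, p29}: f^{-1}(U) = {x1} ∈ τ_X ✓.
  U = {p27, p28, p29}: f^{-1}(U) = {x1, x2} ∈ τ_X ✓.
  U = {p28, p29, p30}: f^{-1}(U) = {x1} ∈ τ_X ✓.
  U = {p27, p28, p29, p30}: f^{-1}(U) = {x1, x2} ∈ τ_X ✓.
Every preimage lies in τ_X, so f IS continuous.


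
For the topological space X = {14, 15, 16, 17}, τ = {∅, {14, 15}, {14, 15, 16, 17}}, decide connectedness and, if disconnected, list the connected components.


(X, τ) is connected.

Find clopen sets (U ∈ τ with X ∖ U ∈ τ):
  U = ∅, X ∖ U = {14, 15, 16, 17} — both open, so U is clopen.
  U = {14, 15, 16, 17}, X ∖ U = ∅ — both open, so U is clopen.
Only trivial clopens (∅ and X) exist, so (X, τ) is connected.
Compute connected components by grouping points that agree on all clopens:
  component: {14, 15, 16, 17}


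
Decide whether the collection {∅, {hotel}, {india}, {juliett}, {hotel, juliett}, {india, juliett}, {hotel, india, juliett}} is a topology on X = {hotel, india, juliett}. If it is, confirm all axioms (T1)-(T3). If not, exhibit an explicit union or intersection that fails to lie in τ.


τ is NOT a topology on X.

Axiom (T1): ∅ ∈ τ? Yes; X ∈ τ? Yes.
Axiom (T2/T3): check pairwise unions and intersections of members of τ.
Counterexample for (T2): {hotel} ∪ {india} = {hotel, india} ∉ τ. Therefore τ is NOT a topology.


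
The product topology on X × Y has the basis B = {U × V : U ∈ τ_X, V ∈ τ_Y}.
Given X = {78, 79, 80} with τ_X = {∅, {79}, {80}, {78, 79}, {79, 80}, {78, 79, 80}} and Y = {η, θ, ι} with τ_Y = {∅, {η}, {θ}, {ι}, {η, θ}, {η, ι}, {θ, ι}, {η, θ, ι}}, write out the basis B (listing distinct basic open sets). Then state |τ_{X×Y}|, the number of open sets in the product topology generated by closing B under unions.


Basis B = {∅ × ∅, {79} × {η}, {79} × {θ}, {79} × {ι}, {80} × {η}, {80} × {θ}, {80} × {ι}, {78, 79} × {η}, {78, 79} × {θ}, {78, 79} × {ι}, {79} × {η, θ}, {79} × {η, ι}, {79, 80} × {η}, {79} × {θ, ι}, {79, 80} × {θ}, {79, 80} × {ι}, {80} × {η, θ}, {80} × {η, ι}, {80} × {θ, ι}, {78, 79, 80} × {η}, {78, 79, 80} × {θ}, {78, 79, 80} × {ι}, {79} × {η, θ, ι}, {80} × {η, θ, ι}, {78, 79} × {η, θ}, {78, 79} × {η, ι}, {78, 79} × {θ, ι}, {79, 80} × {η, θ}, {79, 80} × {η, ι}, {79, 80} × {θ, ι}, {78, 79} × {η, θ, ι}, {78, 79, 80} × {η, θ}, {78, 79, 80} × {η, ι}, {78, 79, 80} × {θ, ι}, {79, 80} × {η, θ, ι}, {78, 79, 80} × {η, θ, ι}}; |τ_{X×Y}| = 216.

Enumerate products U × V with U ∈ τ_X, V ∈ τ_Y (deduplicated):
  ∅ × ∅ = {} (∅)
  {79} × {η} = {(79,η)}
  {79} × {θ} = {(79,θ)}
  {79} × {ι} = {(79,ι)}
  {80} × {η} = {(80,η)}
  {80} × {θ} = {(80,θ)}
  {80} × {ι} = {(80,ι)}
  {78, 79} × {η} = {(78,η), (79,η)}
  {78, 79} × {θ} = {(78,θ), (79,θ)}
  {78, 79} × {ι} = {(78,ι), (79,ι)}
  {79} × {η, θ} = {(79,η), (79,θ)}
  {79} × {η, ι} = {(79,η), (79,ι)}
  {79, 80} × {η} = {(79,η), (80,η)}
  {79} × {θ, ι} = {(79,θ), (79,ι)}
  {79, 80} × {θ} = {(79,θ), (80,θ)}
  {79, 80} × {ι} = {(79,ι), (80,ι)}
  {80} × {η, θ} = {(80,η), (80,θ)}
  {80} × {η, ι} = {(80,η), (80,ι)}
  {80} × {θ, ι} = {(80,θ), (80,ι)}
  {78, 79, 80} × {η} = {(78,η), (79,η), (80,η)}
  {78, 79, 80} × {θ} = {(78,θ), (79,θ), (80,θ)}
  {78, 79, 80} × {ι} = {(78,ι), (79,ι), (80,ι)}
  {79} × {η, θ, ι} = {(79,η), (79,θ), (79,ι)}
  {80} × {η, θ, ι} = {(80,η), (80,θ), (80,ι)}
  {78, 79} × {η, θ} = {(78,η), (78,θ), (79,η), (79,θ)}
  {78, 79} × {η, ι} = {(78,η), (78,ι), (79,η), (79,ι)}
  {78, 79} × {θ, ι} = {(78,θ), (78,ι), (79,θ), (79,ι)}
  {79, 80} × {η, θ} = {(79,η), (79,θ), (80,η), (80,θ)}
  {79, 80} × {η, ι} = {(79,η), (79,ι), (80,η), (80,ι)}
  {79, 80} × {θ, ι} = {(79,θ), (79,ι), (80,θ), (80,ι)}
  {78, 79} × {η, θ, ι} = {(78,η), (78,θ), (78,ι), (79,η), (79,θ), (79,ι)}
  {78, 79, 80} × {η, θ} = {(78,η), (78,θ), (79,η), (79,θ), (80,η), (80,θ)}
  {78, 79, 80} × {η, ι} = {(78,η), (78,ι), (79,η), (79,ι), (80,η), (80,ι)}
  {78, 79, 80} × {θ, ι} = {(78,θ), (78,ι), (79,θ), (79,ι), (80,θ), (80,ι)}
  {79, 80} × {η, θ, ι} = {(79,η), (79,θ), (79,ι), (80,η), (80,θ), (80,ι)}
  {78, 79, 80} × {η, θ, ι} = {(78,η), (78,θ), (78,ι), (79,η), (79,θ), (79,ι), (80,η), (80,θ), (80,ι)}
These 36 distinct sets form the basis B.
Close under arbitrary unions to get τ_{X×Y}; counting gives |τ_{X×Y}| = 216.


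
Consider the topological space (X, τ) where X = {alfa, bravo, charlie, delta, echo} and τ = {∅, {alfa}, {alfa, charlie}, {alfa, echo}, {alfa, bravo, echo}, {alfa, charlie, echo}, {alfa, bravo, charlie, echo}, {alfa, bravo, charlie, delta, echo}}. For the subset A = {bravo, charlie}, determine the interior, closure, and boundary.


int(A) = ∅, cl(A) = {bravo, charlie, delta}, ∂A = {bravo, charlie, delta}.

Closed sets in (X, τ) are complements of opens:
  closed(X, τ) = {∅, {delta}, {bravo, delta}, {charlie, delta}, {bravo, charlie, delta}, {bravo, delta, echo}, {bravo, charlie, delta, echo}, {alfa, bravo, charlie, delta, echo}}.
int(A) = ⋃ {U ∈ τ : U ⊆ A}. Opens contained in A: ∅.
Taking the union of these: int(A) = ∅.
cl(A) = ⋂ {C closed : A ⊆ C}. Closed sets containing A: {bravo, charlie, delta}, {bravo, charlie, delta, echo}, {alfa, bravo, charlie, delta, echo}.
Intersecting these: cl(A) = {bravo, charlie, delta}.
∂A = cl(A) ∖ int(A) = {bravo, charlie, delta} ∖ ∅ = {bravo, charlie, delta}.


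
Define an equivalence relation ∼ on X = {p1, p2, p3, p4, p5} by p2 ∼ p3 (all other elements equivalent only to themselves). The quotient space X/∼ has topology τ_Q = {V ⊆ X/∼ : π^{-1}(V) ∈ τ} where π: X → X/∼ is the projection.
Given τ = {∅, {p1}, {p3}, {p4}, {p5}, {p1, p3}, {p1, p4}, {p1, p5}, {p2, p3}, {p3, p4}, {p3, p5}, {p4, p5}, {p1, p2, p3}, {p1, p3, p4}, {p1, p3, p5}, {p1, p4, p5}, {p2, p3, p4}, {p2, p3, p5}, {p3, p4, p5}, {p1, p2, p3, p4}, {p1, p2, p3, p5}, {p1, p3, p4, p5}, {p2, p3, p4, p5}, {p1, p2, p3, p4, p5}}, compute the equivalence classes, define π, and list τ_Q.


X/∼ = {[p1], [p2=p3], [p4], [p5]}; |τ_Q| = 16.

Equivalence classes: [p1], [p2=p3], [p4], [p5].
Quotient map π: X → X/∼ sends p1 ↦ [p1], p2 ↦ [p2=p3], p3 ↦ [p2=p3], p4 ↦ [p4], p5 ↦ [p5].
For each subset V ⊆ X/∼, compute π^{-1}(V) ⊆ X and check whether π^{-1}(V) ∈ τ. V is open in τ_Q iff π^{-1}(V) ∈ τ.
  V = {}: π^{-1}(V) = ∅ ∈ τ ✓.
  V = {[p1]}: π^{-1}(V) = {p1} ∈ τ ✓.
  V = {[p2=p3]}: π^{-1}(V) = {p2, p3} ∈ τ ✓.
  V = {[p1], [p2=p3]}: π^{-1}(V) = {p1, p2, p3} ∈ τ ✓.
  V = {[p4]}: π^{-1}(V) = {p4} ∈ τ ✓.
  V = {[p1], [p4]}: π^{-1}(V) = {p1, p4} ∈ τ ✓.
  V = {[p2=p3], [p4]}: π^{-1}(V) = {p2, p3, p4} ∈ τ ✓.
  V = {[p1], [p2=p3], [p4]}: π^{-1}(V) = {p1, p2, p3, p4} ∈ τ ✓.
  V = {[p5]}: π^{-1}(V) = {p5} ∈ τ ✓.
  V = {[p1], [p5]}: π^{-1}(V) = {p1, p5} ∈ τ ✓.
  V = {[p2=p3], [p5]}: π^{-1}(V) = {p2, p3, p5} ∈ τ ✓.
  V = {[p1], [p2=p3], [p5]}: π^{-1}(V) = {p1, p2, p3, p5} ∈ τ ✓.
  V = {[p4], [p5]}: π^{-1}(V) = {p4, p5} ∈ τ ✓.
  V = {[p1], [p4], [p5]}: π^{-1}(V) = {p1, p4, p5} ∈ τ ✓.
  V = {[p2=p3], [p4], [p5]}: π^{-1}(V) = {p2, p3, p4, p5} ∈ τ ✓.
  V = {[p1], [p2=p3], [p4], [p5]}: π^{-1}(V) = {p1, p2, p3, p4, p5} ∈ τ ✓.
Open sets in the quotient: τ_Q = {{}, {[p1]}, {[p2=p3]}, {[p1], [p2=p3]}, {[p4]}, {[p1], [p4]}, {[p2=p3], [p4]}, {[p1], [p2=p3], [p4]}, {[p5]}, {[p1], [p5]}, {[p2=p3], [p5]}, {[p1], [p2=p3], [p5]}, {[p4], [p5]}, {[p1], [p4], [p5]}, {[p2=p3], [p4], [p5]}, {[p1], [p2=p3], [p4], [p5]}} (16 elements).
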